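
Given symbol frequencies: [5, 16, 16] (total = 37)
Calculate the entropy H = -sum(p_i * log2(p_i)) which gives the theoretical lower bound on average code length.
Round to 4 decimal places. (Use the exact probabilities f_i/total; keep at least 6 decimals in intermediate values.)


Per-symbol terms -p_i * log2(p_i) with p_i = f_i/37:
  p = 5/37 = 0.135135: log2(p) = -2.887525, -p*log2(p) = 0.390206
  p = 16/37 = 0.432432: log2(p) = -1.209453, -p*log2(p) = 0.523007
  p = 16/37 = 0.432432: log2(p) = -1.209453, -p*log2(p) = 0.523007
H = 0.390206 + 0.523007 + 0.523007 = 1.436220

H = 1.4362 bits/symbol


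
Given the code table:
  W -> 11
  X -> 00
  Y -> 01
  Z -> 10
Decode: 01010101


Decoding:
01 -> Y
01 -> Y
01 -> Y
01 -> Y


Result: YYYY


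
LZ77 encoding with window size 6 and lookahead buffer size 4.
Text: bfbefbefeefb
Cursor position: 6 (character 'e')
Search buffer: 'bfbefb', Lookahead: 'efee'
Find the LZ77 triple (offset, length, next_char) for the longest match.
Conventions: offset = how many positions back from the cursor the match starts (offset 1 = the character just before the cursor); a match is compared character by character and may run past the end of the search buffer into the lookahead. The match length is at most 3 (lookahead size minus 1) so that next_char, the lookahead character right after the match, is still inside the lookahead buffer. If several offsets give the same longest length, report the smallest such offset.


Try each offset into the search buffer:
  offset=1 (pos 5, char 'b'): match length 0
  offset=2 (pos 4, char 'f'): match length 0
  offset=3 (pos 3, char 'e'): match length 2
  offset=4 (pos 2, char 'b'): match length 0
  offset=5 (pos 1, char 'f'): match length 0
  offset=6 (pos 0, char 'b'): match length 0
Longest match has length 2 at offset 3.
next_char = character at position 6 + 2 = 8 -> 'e'

Best match: offset=3, length=2 (matching 'ef' starting at position 3)
LZ77 triple: (3, 2, 'e')


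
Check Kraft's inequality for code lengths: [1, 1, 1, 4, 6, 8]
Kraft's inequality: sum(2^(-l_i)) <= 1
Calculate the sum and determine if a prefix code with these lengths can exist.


Sum = 2^(-1) + 2^(-1) + 2^(-1) + 2^(-4) + 2^(-6) + 2^(-8)
    = 0.5 + 0.5 + 0.5 + 0.0625 + 0.015625 + 0.00390625
    = 405/256 = 1.58203125
Since 1.58203125 > 1, Kraft's inequality is NOT satisfied.
A prefix code with these lengths CANNOT exist.

Kraft sum = 1.58203125. Not satisfied.


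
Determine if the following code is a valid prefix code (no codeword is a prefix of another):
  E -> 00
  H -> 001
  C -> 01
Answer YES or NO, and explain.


Checking each pair (does one codeword prefix another?):
  E='00' vs H='001': prefix -- VIOLATION

NO -- this is NOT a valid prefix code. E (00) is a prefix of H (001).


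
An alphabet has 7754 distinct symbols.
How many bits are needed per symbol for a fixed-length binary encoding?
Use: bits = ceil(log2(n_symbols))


log2(7754) = 12.9207
Bracket: 2^12 = 4096 < 7754 <= 2^13 = 8192
So ceil(log2(7754)) = 13

bits = ceil(log2(7754)) = ceil(12.9207) = 13 bits


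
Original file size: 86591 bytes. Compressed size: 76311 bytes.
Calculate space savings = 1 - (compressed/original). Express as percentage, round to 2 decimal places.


ratio = compressed/original = 76311/86591 = 0.881281
savings = 1 - ratio = 1 - 0.881281 = 0.118719
as a percentage: 0.118719 * 100 = 11.87%

Space savings = 1 - 76311/86591 = 11.87%


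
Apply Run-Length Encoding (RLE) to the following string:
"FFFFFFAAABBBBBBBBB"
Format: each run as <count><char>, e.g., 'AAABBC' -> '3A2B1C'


Scanning runs left to right:
  i=0: run of 'F' x 6 -> '6F'
  i=6: run of 'A' x 3 -> '3A'
  i=9: run of 'B' x 9 -> '9B'

RLE = 6F3A9B


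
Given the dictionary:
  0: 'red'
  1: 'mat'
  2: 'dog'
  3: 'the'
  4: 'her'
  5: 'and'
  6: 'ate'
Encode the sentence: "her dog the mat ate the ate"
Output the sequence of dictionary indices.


Look up each word in the dictionary:
  'her' -> 4
  'dog' -> 2
  'the' -> 3
  'mat' -> 1
  'ate' -> 6
  'the' -> 3
  'ate' -> 6

Encoded: [4, 2, 3, 1, 6, 3, 6]


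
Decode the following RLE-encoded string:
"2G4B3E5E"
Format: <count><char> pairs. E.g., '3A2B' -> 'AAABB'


Expanding each <count><char> pair:
  2G -> 'GG'
  4B -> 'BBBB'
  3E -> 'EEE'
  5E -> 'EEEEE'

Decoded = GGBBBBEEEEEEEE


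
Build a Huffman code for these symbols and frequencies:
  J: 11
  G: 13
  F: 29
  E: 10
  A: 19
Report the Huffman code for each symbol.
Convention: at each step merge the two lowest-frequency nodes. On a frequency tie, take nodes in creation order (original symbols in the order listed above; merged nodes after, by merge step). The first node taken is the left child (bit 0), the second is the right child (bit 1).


Huffman tree construction:
Step 1: Merge E(10) + J(11) = 21
Step 2: Merge G(13) + A(19) = 32
Step 3: Merge (E+J)(21) + F(29) = 50
Step 4: Merge (G+A)(32) + ((E+J)+F)(50) = 82
Read each symbol's code off the tree from the root (left child = 0, right child = 1).

Codes:
  J: 101 (length 3)
  G: 00 (length 2)
  F: 11 (length 2)
  E: 100 (length 3)
  A: 01 (length 2)
Average code length: 185/82 = 2.2561 bits/symbol


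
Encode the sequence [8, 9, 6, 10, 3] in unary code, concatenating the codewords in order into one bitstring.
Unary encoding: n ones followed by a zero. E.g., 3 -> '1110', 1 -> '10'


Encode each number as n ones followed by a terminating 0:
  8 -> 111111110 (9 bits)
  9 -> 1111111110 (10 bits)
  6 -> 1111110 (7 bits)
  10 -> 11111111110 (11 bits)
  3 -> 1110 (4 bits)
Total length = 9 + 10 + 7 + 11 + 4 = 41 bits.

Unary([8, 9, 6, 10, 3]) = 11111111011111111101111110111111111101110 (41 bits)


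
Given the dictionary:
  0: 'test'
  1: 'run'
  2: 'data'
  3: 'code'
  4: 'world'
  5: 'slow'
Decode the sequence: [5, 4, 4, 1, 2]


Look up each index in the dictionary:
  5 -> 'slow'
  4 -> 'world'
  4 -> 'world'
  1 -> 'run'
  2 -> 'data'

Decoded: "slow world world run data"


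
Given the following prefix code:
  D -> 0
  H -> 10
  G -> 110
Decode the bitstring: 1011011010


Decoding step by step:
Bits 10 -> H
Bits 110 -> G
Bits 110 -> G
Bits 10 -> H


Decoded message: HGGH


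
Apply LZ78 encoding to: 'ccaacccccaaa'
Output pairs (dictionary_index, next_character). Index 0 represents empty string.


LZ78 encoding steps:
Dictionary: {0: ''}
Step 1: w='' (idx 0), next='c' -> output (0, 'c'), add 'c' as idx 1
Step 2: w='c' (idx 1), next='a' -> output (1, 'a'), add 'ca' as idx 2
Step 3: w='' (idx 0), next='a' -> output (0, 'a'), add 'a' as idx 3
Step 4: w='c' (idx 1), next='c' -> output (1, 'c'), add 'cc' as idx 4
Step 5: w='cc' (idx 4), next='c' -> output (4, 'c'), add 'ccc' as idx 5
Step 6: w='a' (idx 3), next='a' -> output (3, 'a'), add 'aa' as idx 6
Step 7: w='a' (idx 3), end of input -> output (3, '')


Encoded: [(0, 'c'), (1, 'a'), (0, 'a'), (1, 'c'), (4, 'c'), (3, 'a'), (3, '')]


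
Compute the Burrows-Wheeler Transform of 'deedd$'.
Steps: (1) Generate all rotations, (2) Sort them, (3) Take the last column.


Rotations (sorted):
  0: $deedd -> last char: d
  1: d$deed -> last char: d
  2: dd$dee -> last char: e
  3: deedd$ -> last char: $
  4: edd$de -> last char: e
  5: eedd$d -> last char: d


BWT = dde$ed


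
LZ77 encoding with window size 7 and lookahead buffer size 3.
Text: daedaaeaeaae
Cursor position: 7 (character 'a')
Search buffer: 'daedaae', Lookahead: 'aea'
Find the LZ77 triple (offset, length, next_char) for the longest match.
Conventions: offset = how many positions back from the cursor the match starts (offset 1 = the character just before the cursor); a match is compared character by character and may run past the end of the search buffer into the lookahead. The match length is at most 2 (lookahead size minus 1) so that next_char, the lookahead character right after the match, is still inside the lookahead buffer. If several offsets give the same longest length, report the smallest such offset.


Try each offset into the search buffer:
  offset=1 (pos 6, char 'e'): match length 0
  offset=2 (pos 5, char 'a'): match length 2
  offset=3 (pos 4, char 'a'): match length 1
  offset=4 (pos 3, char 'd'): match length 0
  offset=5 (pos 2, char 'e'): match length 0
  offset=6 (pos 1, char 'a'): match length 2
  offset=7 (pos 0, char 'd'): match length 0
Longest match has length 2, found at offsets 2, 6; take the smallest, offset 2.
next_char = character at position 7 + 2 = 9 -> 'a'

Best match: offset=2, length=2 (matching 'ae' starting at position 5)
LZ77 triple: (2, 2, 'a')


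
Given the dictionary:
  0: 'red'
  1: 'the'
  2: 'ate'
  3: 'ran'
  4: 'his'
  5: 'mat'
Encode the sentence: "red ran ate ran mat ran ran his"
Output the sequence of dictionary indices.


Look up each word in the dictionary:
  'red' -> 0
  'ran' -> 3
  'ate' -> 2
  'ran' -> 3
  'mat' -> 5
  'ran' -> 3
  'ran' -> 3
  'his' -> 4

Encoded: [0, 3, 2, 3, 5, 3, 3, 4]


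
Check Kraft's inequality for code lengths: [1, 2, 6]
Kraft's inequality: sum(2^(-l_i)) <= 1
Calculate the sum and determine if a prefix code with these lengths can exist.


Sum = 2^(-1) + 2^(-2) + 2^(-6)
    = 0.5 + 0.25 + 0.015625
    = 49/64 = 0.765625
Since 0.765625 <= 1, Kraft's inequality IS satisfied.
A prefix code with these lengths CAN exist.

Kraft sum = 0.765625. Satisfied.


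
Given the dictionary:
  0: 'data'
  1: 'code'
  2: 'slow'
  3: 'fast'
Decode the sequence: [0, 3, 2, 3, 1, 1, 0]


Look up each index in the dictionary:
  0 -> 'data'
  3 -> 'fast'
  2 -> 'slow'
  3 -> 'fast'
  1 -> 'code'
  1 -> 'code'
  0 -> 'data'

Decoded: "data fast slow fast code code data"


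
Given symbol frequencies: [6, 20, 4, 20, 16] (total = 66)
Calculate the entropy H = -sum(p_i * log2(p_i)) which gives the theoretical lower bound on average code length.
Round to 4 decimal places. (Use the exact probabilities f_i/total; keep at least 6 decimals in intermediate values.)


Per-symbol terms -p_i * log2(p_i) with p_i = f_i/66:
  p = 6/66 = 0.090909: log2(p) = -3.459432, -p*log2(p) = 0.314494
  p = 20/66 = 0.303030: log2(p) = -1.722466, -p*log2(p) = 0.521959
  p = 4/66 = 0.060606: log2(p) = -4.044394, -p*log2(p) = 0.245115
  p = 20/66 = 0.303030: log2(p) = -1.722466, -p*log2(p) = 0.521959
  p = 16/66 = 0.242424: log2(p) = -2.044394, -p*log2(p) = 0.495611
H = 0.314494 + 0.521959 + 0.245115 + 0.521959 + 0.495611 = 2.099138

H = 2.0991 bits/symbol


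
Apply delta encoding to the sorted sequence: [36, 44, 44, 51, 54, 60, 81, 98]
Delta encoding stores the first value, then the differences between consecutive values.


First value: 36
Deltas:
  44 - 36 = 8
  44 - 44 = 0
  51 - 44 = 7
  54 - 51 = 3
  60 - 54 = 6
  81 - 60 = 21
  98 - 81 = 17


Delta encoded: [36, 8, 0, 7, 3, 6, 21, 17]


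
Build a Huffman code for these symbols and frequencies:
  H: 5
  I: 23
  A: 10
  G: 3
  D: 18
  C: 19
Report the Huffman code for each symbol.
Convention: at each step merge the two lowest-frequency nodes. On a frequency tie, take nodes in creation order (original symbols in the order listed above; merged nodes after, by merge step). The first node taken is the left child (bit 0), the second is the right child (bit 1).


Huffman tree construction:
Step 1: Merge G(3) + H(5) = 8
Step 2: Merge (G+H)(8) + A(10) = 18
Step 3: Merge D(18) + ((G+H)+A)(18) = 36
Step 4: Merge C(19) + I(23) = 42
Step 5: Merge (D+((G+H)+A))(36) + (C+I)(42) = 78
Read each symbol's code off the tree from the root (left child = 0, right child = 1).

Codes:
  H: 0101 (length 4)
  I: 11 (length 2)
  A: 011 (length 3)
  G: 0100 (length 4)
  D: 00 (length 2)
  C: 10 (length 2)
Average code length: 182/78 = 2.3333 bits/symbol


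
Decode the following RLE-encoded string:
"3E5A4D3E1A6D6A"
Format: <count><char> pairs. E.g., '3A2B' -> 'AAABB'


Expanding each <count><char> pair:
  3E -> 'EEE'
  5A -> 'AAAAA'
  4D -> 'DDDD'
  3E -> 'EEE'
  1A -> 'A'
  6D -> 'DDDDDD'
  6A -> 'AAAAAA'

Decoded = EEEAAAAADDDDEEEADDDDDDAAAAAA


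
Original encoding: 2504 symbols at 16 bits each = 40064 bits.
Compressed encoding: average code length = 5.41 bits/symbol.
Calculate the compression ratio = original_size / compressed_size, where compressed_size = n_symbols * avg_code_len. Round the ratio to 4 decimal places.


original_size = n_symbols * orig_bits = 2504 * 16 = 40064 bits
compressed_size = n_symbols * avg_code_len = 2504 * 5.41 = 13546.64 bits
ratio = original_size / compressed_size = 40064 / 13546.64 = 2.9575

Compression ratio = 2.9575


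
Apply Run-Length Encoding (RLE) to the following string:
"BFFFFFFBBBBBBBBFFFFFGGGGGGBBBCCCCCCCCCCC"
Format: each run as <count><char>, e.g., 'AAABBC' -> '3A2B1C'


Scanning runs left to right:
  i=0: run of 'B' x 1 -> '1B'
  i=1: run of 'F' x 6 -> '6F'
  i=7: run of 'B' x 8 -> '8B'
  i=15: run of 'F' x 5 -> '5F'
  i=20: run of 'G' x 6 -> '6G'
  i=26: run of 'B' x 3 -> '3B'
  i=29: run of 'C' x 11 -> '11C'

RLE = 1B6F8B5F6G3B11C


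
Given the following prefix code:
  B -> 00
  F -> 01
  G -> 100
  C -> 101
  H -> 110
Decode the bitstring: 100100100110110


Decoding step by step:
Bits 100 -> G
Bits 100 -> G
Bits 100 -> G
Bits 110 -> H
Bits 110 -> H


Decoded message: GGGHH


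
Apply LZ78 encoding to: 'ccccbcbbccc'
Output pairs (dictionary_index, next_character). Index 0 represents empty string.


LZ78 encoding steps:
Dictionary: {0: ''}
Step 1: w='' (idx 0), next='c' -> output (0, 'c'), add 'c' as idx 1
Step 2: w='c' (idx 1), next='c' -> output (1, 'c'), add 'cc' as idx 2
Step 3: w='c' (idx 1), next='b' -> output (1, 'b'), add 'cb' as idx 3
Step 4: w='cb' (idx 3), next='b' -> output (3, 'b'), add 'cbb' as idx 4
Step 5: w='cc' (idx 2), next='c' -> output (2, 'c'), add 'ccc' as idx 5


Encoded: [(0, 'c'), (1, 'c'), (1, 'b'), (3, 'b'), (2, 'c')]


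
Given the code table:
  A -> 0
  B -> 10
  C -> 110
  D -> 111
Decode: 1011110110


Decoding:
10 -> B
111 -> D
10 -> B
110 -> C


Result: BDBC


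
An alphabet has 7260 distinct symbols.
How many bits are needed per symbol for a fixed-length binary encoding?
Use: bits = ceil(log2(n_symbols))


log2(7260) = 12.8258
Bracket: 2^12 = 4096 < 7260 <= 2^13 = 8192
So ceil(log2(7260)) = 13

bits = ceil(log2(7260)) = ceil(12.8258) = 13 bits


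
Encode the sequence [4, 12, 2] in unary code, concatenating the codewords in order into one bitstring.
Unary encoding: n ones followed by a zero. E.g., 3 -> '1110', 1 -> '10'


Encode each number as n ones followed by a terminating 0:
  4 -> 11110 (5 bits)
  12 -> 1111111111110 (13 bits)
  2 -> 110 (3 bits)
Total length = 5 + 13 + 3 = 21 bits.

Unary([4, 12, 2]) = 111101111111111110110 (21 bits)


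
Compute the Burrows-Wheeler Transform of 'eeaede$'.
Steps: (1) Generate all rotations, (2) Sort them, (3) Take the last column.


Rotations (sorted):
  0: $eeaede -> last char: e
  1: aede$ee -> last char: e
  2: de$eeae -> last char: e
  3: e$eeaed -> last char: d
  4: eaede$e -> last char: e
  5: ede$eea -> last char: a
  6: eeaede$ -> last char: $


BWT = eeedea$


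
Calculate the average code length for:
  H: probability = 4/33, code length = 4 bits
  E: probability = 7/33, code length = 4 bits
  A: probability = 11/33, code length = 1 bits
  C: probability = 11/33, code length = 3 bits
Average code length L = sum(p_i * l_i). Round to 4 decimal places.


Weighted contributions p_i * l_i:
  H: (4/33) * 4 = 16/33
  E: (7/33) * 4 = 28/33
  A: (11/33) * 1 = 11/33
  C: (11/33) * 3 = 33/33
Sum = (16 + 28 + 11 + 33)/33 = 88/33

L = 88/33 = 2.6667 bits/symbol


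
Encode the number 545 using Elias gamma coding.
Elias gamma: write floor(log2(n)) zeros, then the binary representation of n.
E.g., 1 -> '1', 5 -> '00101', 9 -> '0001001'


num_bits = floor(log2(545)) + 1 = 10
leading_zeros = num_bits - 1 = 9
binary(545) = 1000100001

Elias gamma(545) = '000000000' + '1000100001' = 0000000001000100001 (19 bits)


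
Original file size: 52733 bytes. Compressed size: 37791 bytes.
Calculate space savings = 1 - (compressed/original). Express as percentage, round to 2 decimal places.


ratio = compressed/original = 37791/52733 = 0.716648
savings = 1 - ratio = 1 - 0.716648 = 0.283352
as a percentage: 0.283352 * 100 = 28.34%

Space savings = 1 - 37791/52733 = 28.34%


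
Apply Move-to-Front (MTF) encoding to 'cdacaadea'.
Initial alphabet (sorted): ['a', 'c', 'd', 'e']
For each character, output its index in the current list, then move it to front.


MTF encoding:
'c': index 1 in ['a', 'c', 'd', 'e'] -> ['c', 'a', 'd', 'e']
'd': index 2 in ['c', 'a', 'd', 'e'] -> ['d', 'c', 'a', 'e']
'a': index 2 in ['d', 'c', 'a', 'e'] -> ['a', 'd', 'c', 'e']
'c': index 2 in ['a', 'd', 'c', 'e'] -> ['c', 'a', 'd', 'e']
'a': index 1 in ['c', 'a', 'd', 'e'] -> ['a', 'c', 'd', 'e']
'a': index 0 in ['a', 'c', 'd', 'e'] -> ['a', 'c', 'd', 'e']
'd': index 2 in ['a', 'c', 'd', 'e'] -> ['d', 'a', 'c', 'e']
'e': index 3 in ['d', 'a', 'c', 'e'] -> ['e', 'd', 'a', 'c']
'a': index 2 in ['e', 'd', 'a', 'c'] -> ['a', 'e', 'd', 'c']


Output: [1, 2, 2, 2, 1, 0, 2, 3, 2]


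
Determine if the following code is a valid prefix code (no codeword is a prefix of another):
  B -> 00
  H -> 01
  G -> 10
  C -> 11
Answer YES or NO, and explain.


Checking each pair (does one codeword prefix another?):
  B='00' vs H='01': no prefix
  B='00' vs G='10': no prefix
  B='00' vs C='11': no prefix
  H='01' vs B='00': no prefix
  H='01' vs G='10': no prefix
  H='01' vs C='11': no prefix
  G='10' vs B='00': no prefix
  G='10' vs H='01': no prefix
  G='10' vs C='11': no prefix
  C='11' vs B='00': no prefix
  C='11' vs H='01': no prefix
  C='11' vs G='10': no prefix
No violation found over all pairs.

YES -- this is a valid prefix code. No codeword is a prefix of any other codeword.


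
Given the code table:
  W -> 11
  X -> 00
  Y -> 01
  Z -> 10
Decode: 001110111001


Decoding:
00 -> X
11 -> W
10 -> Z
11 -> W
10 -> Z
01 -> Y


Result: XWZWZY


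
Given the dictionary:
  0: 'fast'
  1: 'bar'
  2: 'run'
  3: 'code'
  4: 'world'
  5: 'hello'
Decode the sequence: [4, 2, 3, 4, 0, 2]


Look up each index in the dictionary:
  4 -> 'world'
  2 -> 'run'
  3 -> 'code'
  4 -> 'world'
  0 -> 'fast'
  2 -> 'run'

Decoded: "world run code world fast run"


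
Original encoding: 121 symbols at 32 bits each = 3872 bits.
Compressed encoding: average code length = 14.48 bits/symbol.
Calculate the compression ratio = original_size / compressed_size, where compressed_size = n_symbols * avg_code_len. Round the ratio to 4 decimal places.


original_size = n_symbols * orig_bits = 121 * 32 = 3872 bits
compressed_size = n_symbols * avg_code_len = 121 * 14.48 = 1752.08 bits
ratio = original_size / compressed_size = 3872 / 1752.08 = 2.2099

Compression ratio = 2.2099


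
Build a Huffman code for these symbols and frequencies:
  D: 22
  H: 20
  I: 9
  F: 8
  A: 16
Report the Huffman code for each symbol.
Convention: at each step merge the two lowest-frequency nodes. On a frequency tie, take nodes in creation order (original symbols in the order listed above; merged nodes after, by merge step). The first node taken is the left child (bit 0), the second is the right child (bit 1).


Huffman tree construction:
Step 1: Merge F(8) + I(9) = 17
Step 2: Merge A(16) + (F+I)(17) = 33
Step 3: Merge H(20) + D(22) = 42
Step 4: Merge (A+(F+I))(33) + (H+D)(42) = 75
Read each symbol's code off the tree from the root (left child = 0, right child = 1).

Codes:
  D: 11 (length 2)
  H: 10 (length 2)
  I: 011 (length 3)
  F: 010 (length 3)
  A: 00 (length 2)
Average code length: 167/75 = 2.2267 bits/symbol


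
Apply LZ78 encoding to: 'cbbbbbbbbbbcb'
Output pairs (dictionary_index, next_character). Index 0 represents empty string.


LZ78 encoding steps:
Dictionary: {0: ''}
Step 1: w='' (idx 0), next='c' -> output (0, 'c'), add 'c' as idx 1
Step 2: w='' (idx 0), next='b' -> output (0, 'b'), add 'b' as idx 2
Step 3: w='b' (idx 2), next='b' -> output (2, 'b'), add 'bb' as idx 3
Step 4: w='bb' (idx 3), next='b' -> output (3, 'b'), add 'bbb' as idx 4
Step 5: w='bbb' (idx 4), next='b' -> output (4, 'b'), add 'bbbb' as idx 5
Step 6: w='c' (idx 1), next='b' -> output (1, 'b'), add 'cb' as idx 6


Encoded: [(0, 'c'), (0, 'b'), (2, 'b'), (3, 'b'), (4, 'b'), (1, 'b')]


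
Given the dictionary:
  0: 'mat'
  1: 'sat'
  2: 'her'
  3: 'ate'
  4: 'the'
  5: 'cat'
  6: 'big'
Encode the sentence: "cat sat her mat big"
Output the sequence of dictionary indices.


Look up each word in the dictionary:
  'cat' -> 5
  'sat' -> 1
  'her' -> 2
  'mat' -> 0
  'big' -> 6

Encoded: [5, 1, 2, 0, 6]


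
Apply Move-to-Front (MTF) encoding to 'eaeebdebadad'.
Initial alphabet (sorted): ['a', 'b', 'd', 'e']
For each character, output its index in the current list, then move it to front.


MTF encoding:
'e': index 3 in ['a', 'b', 'd', 'e'] -> ['e', 'a', 'b', 'd']
'a': index 1 in ['e', 'a', 'b', 'd'] -> ['a', 'e', 'b', 'd']
'e': index 1 in ['a', 'e', 'b', 'd'] -> ['e', 'a', 'b', 'd']
'e': index 0 in ['e', 'a', 'b', 'd'] -> ['e', 'a', 'b', 'd']
'b': index 2 in ['e', 'a', 'b', 'd'] -> ['b', 'e', 'a', 'd']
'd': index 3 in ['b', 'e', 'a', 'd'] -> ['d', 'b', 'e', 'a']
'e': index 2 in ['d', 'b', 'e', 'a'] -> ['e', 'd', 'b', 'a']
'b': index 2 in ['e', 'd', 'b', 'a'] -> ['b', 'e', 'd', 'a']
'a': index 3 in ['b', 'e', 'd', 'a'] -> ['a', 'b', 'e', 'd']
'd': index 3 in ['a', 'b', 'e', 'd'] -> ['d', 'a', 'b', 'e']
'a': index 1 in ['d', 'a', 'b', 'e'] -> ['a', 'd', 'b', 'e']
'd': index 1 in ['a', 'd', 'b', 'e'] -> ['d', 'a', 'b', 'e']


Output: [3, 1, 1, 0, 2, 3, 2, 2, 3, 3, 1, 1]


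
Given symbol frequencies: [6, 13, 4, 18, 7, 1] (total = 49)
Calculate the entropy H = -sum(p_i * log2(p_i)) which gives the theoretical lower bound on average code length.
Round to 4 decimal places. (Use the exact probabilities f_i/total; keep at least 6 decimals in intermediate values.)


Per-symbol terms -p_i * log2(p_i) with p_i = f_i/49:
  p = 6/49 = 0.122449: log2(p) = -3.029747, -p*log2(p) = 0.370989
  p = 13/49 = 0.265306: log2(p) = -1.914270, -p*log2(p) = 0.507868
  p = 4/49 = 0.081633: log2(p) = -3.614710, -p*log2(p) = 0.295078
  p = 18/49 = 0.367347: log2(p) = -1.444785, -p*log2(p) = 0.530737
  p = 7/49 = 0.142857: log2(p) = -2.807355, -p*log2(p) = 0.401051
  p = 1/49 = 0.020408: log2(p) = -5.614710, -p*log2(p) = 0.114586
H = 0.370989 + 0.507868 + 0.295078 + 0.530737 + 0.401051 + 0.114586 = 2.220309

H = 2.2203 bits/symbol


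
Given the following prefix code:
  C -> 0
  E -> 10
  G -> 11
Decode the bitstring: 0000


Decoding step by step:
Bits 0 -> C
Bits 0 -> C
Bits 0 -> C
Bits 0 -> C


Decoded message: CCCC


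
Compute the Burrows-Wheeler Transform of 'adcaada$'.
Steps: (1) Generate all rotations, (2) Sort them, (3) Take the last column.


Rotations (sorted):
  0: $adcaada -> last char: a
  1: a$adcaad -> last char: d
  2: aada$adc -> last char: c
  3: ada$adca -> last char: a
  4: adcaada$ -> last char: $
  5: caada$ad -> last char: d
  6: da$adcaa -> last char: a
  7: dcaada$a -> last char: a


BWT = adca$daa


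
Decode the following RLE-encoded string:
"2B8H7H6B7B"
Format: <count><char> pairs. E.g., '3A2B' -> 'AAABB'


Expanding each <count><char> pair:
  2B -> 'BB'
  8H -> 'HHHHHHHH'
  7H -> 'HHHHHHH'
  6B -> 'BBBBBB'
  7B -> 'BBBBBBB'

Decoded = BBHHHHHHHHHHHHHHHBBBBBBBBBBBBB


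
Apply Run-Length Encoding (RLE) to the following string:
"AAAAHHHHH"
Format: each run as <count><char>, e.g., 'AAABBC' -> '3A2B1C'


Scanning runs left to right:
  i=0: run of 'A' x 4 -> '4A'
  i=4: run of 'H' x 5 -> '5H'

RLE = 4A5H


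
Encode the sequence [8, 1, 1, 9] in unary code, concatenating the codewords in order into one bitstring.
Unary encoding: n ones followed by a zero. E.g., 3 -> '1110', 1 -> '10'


Encode each number as n ones followed by a terminating 0:
  8 -> 111111110 (9 bits)
  1 -> 10 (2 bits)
  1 -> 10 (2 bits)
  9 -> 1111111110 (10 bits)
Total length = 9 + 2 + 2 + 10 = 23 bits.

Unary([8, 1, 1, 9]) = 11111111010101111111110 (23 bits)


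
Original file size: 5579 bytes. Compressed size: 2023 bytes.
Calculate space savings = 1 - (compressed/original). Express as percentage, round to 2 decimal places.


ratio = compressed/original = 2023/5579 = 0.36261
savings = 1 - ratio = 1 - 0.36261 = 0.63739
as a percentage: 0.63739 * 100 = 63.74%

Space savings = 1 - 2023/5579 = 63.74%


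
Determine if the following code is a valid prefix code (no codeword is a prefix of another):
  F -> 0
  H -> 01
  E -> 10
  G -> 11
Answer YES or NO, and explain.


Checking each pair (does one codeword prefix another?):
  F='0' vs H='01': prefix -- VIOLATION

NO -- this is NOT a valid prefix code. F (0) is a prefix of H (01).


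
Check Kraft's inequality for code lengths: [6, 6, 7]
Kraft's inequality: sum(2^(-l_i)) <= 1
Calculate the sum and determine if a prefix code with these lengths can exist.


Sum = 2^(-6) + 2^(-6) + 2^(-7)
    = 0.015625 + 0.015625 + 0.0078125
    = 5/128 = 0.0390625
Since 0.0390625 <= 1, Kraft's inequality IS satisfied.
A prefix code with these lengths CAN exist.

Kraft sum = 0.0390625. Satisfied.


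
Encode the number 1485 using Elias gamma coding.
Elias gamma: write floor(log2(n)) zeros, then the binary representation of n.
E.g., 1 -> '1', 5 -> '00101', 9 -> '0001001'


num_bits = floor(log2(1485)) + 1 = 11
leading_zeros = num_bits - 1 = 10
binary(1485) = 10111001101

Elias gamma(1485) = '0000000000' + '10111001101' = 000000000010111001101 (21 bits)


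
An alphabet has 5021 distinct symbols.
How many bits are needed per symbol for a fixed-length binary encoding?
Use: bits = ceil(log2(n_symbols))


log2(5021) = 12.2938
Bracket: 2^12 = 4096 < 5021 <= 2^13 = 8192
So ceil(log2(5021)) = 13

bits = ceil(log2(5021)) = ceil(12.2938) = 13 bits


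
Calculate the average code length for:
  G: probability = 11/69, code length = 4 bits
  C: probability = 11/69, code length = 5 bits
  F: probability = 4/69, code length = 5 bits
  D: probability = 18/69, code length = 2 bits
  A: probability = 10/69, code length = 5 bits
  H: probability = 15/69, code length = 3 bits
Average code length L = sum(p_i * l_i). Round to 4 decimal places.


Weighted contributions p_i * l_i:
  G: (11/69) * 4 = 44/69
  C: (11/69) * 5 = 55/69
  F: (4/69) * 5 = 20/69
  D: (18/69) * 2 = 36/69
  A: (10/69) * 5 = 50/69
  H: (15/69) * 3 = 45/69
Sum = (44 + 55 + 20 + 36 + 50 + 45)/69 = 250/69

L = 250/69 = 3.6232 bits/symbol


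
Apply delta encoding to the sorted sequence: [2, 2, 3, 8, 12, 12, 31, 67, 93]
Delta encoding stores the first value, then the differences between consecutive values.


First value: 2
Deltas:
  2 - 2 = 0
  3 - 2 = 1
  8 - 3 = 5
  12 - 8 = 4
  12 - 12 = 0
  31 - 12 = 19
  67 - 31 = 36
  93 - 67 = 26


Delta encoded: [2, 0, 1, 5, 4, 0, 19, 36, 26]


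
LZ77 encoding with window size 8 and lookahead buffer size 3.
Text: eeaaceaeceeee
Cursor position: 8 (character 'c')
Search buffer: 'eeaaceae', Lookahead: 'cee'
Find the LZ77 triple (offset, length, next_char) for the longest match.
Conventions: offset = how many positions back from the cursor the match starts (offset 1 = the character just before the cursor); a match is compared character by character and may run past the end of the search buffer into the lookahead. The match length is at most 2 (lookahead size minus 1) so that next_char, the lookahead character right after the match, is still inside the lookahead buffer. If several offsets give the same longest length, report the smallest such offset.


Try each offset into the search buffer:
  offset=1 (pos 7, char 'e'): match length 0
  offset=2 (pos 6, char 'a'): match length 0
  offset=3 (pos 5, char 'e'): match length 0
  offset=4 (pos 4, char 'c'): match length 2
  offset=5 (pos 3, char 'a'): match length 0
  offset=6 (pos 2, char 'a'): match length 0
  offset=7 (pos 1, char 'e'): match length 0
  offset=8 (pos 0, char 'e'): match length 0
Longest match has length 2 at offset 4.
next_char = character at position 8 + 2 = 10 -> 'e'

Best match: offset=4, length=2 (matching 'ce' starting at position 4)
LZ77 triple: (4, 2, 'e')


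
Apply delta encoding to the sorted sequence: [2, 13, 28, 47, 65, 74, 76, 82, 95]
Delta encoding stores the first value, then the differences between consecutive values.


First value: 2
Deltas:
  13 - 2 = 11
  28 - 13 = 15
  47 - 28 = 19
  65 - 47 = 18
  74 - 65 = 9
  76 - 74 = 2
  82 - 76 = 6
  95 - 82 = 13


Delta encoded: [2, 11, 15, 19, 18, 9, 2, 6, 13]


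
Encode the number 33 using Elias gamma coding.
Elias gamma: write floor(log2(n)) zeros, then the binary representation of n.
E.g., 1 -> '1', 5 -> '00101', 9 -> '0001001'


num_bits = floor(log2(33)) + 1 = 6
leading_zeros = num_bits - 1 = 5
binary(33) = 100001

Elias gamma(33) = '00000' + '100001' = 00000100001 (11 bits)


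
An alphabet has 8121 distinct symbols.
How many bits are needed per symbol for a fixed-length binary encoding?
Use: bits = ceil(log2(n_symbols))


log2(8121) = 12.9874
Bracket: 2^12 = 4096 < 8121 <= 2^13 = 8192
So ceil(log2(8121)) = 13

bits = ceil(log2(8121)) = ceil(12.9874) = 13 bits


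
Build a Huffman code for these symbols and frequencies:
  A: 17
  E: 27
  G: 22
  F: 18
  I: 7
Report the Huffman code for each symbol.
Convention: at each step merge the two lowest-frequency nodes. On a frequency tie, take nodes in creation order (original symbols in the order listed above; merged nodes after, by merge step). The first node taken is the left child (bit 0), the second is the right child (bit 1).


Huffman tree construction:
Step 1: Merge I(7) + A(17) = 24
Step 2: Merge F(18) + G(22) = 40
Step 3: Merge (I+A)(24) + E(27) = 51
Step 4: Merge (F+G)(40) + ((I+A)+E)(51) = 91
Read each symbol's code off the tree from the root (left child = 0, right child = 1).

Codes:
  A: 101 (length 3)
  E: 11 (length 2)
  G: 01 (length 2)
  F: 00 (length 2)
  I: 100 (length 3)
Average code length: 206/91 = 2.2637 bits/symbol


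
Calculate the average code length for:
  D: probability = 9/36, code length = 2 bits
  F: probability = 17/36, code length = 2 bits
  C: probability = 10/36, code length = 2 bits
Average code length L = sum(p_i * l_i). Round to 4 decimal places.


Weighted contributions p_i * l_i:
  D: (9/36) * 2 = 18/36
  F: (17/36) * 2 = 34/36
  C: (10/36) * 2 = 20/36
Sum = (18 + 34 + 20)/36 = 72/36

L = 72/36 = 2.0000 bits/symbol


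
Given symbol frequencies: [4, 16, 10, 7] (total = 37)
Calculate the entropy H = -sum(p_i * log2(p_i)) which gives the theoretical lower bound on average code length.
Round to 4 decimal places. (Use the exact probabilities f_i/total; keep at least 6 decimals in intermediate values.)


Per-symbol terms -p_i * log2(p_i) with p_i = f_i/37:
  p = 4/37 = 0.108108: log2(p) = -3.209453, -p*log2(p) = 0.346968
  p = 16/37 = 0.432432: log2(p) = -1.209453, -p*log2(p) = 0.523007
  p = 10/37 = 0.270270: log2(p) = -1.887525, -p*log2(p) = 0.510142
  p = 7/37 = 0.189189: log2(p) = -2.402098, -p*log2(p) = 0.454451
H = 0.346968 + 0.523007 + 0.510142 + 0.454451 = 1.834568

H = 1.8346 bits/symbol


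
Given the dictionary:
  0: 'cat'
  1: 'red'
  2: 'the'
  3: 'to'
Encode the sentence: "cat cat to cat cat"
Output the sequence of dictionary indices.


Look up each word in the dictionary:
  'cat' -> 0
  'cat' -> 0
  'to' -> 3
  'cat' -> 0
  'cat' -> 0

Encoded: [0, 0, 3, 0, 0]


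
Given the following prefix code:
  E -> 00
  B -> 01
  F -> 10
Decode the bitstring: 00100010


Decoding step by step:
Bits 00 -> E
Bits 10 -> F
Bits 00 -> E
Bits 10 -> F


Decoded message: EFEF


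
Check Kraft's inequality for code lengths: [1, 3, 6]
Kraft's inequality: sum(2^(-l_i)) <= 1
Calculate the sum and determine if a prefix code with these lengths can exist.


Sum = 2^(-1) + 2^(-3) + 2^(-6)
    = 0.5 + 0.125 + 0.015625
    = 41/64 = 0.640625
Since 0.640625 <= 1, Kraft's inequality IS satisfied.
A prefix code with these lengths CAN exist.

Kraft sum = 0.640625. Satisfied.


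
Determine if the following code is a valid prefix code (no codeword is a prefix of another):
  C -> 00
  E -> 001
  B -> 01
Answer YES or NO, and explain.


Checking each pair (does one codeword prefix another?):
  C='00' vs E='001': prefix -- VIOLATION

NO -- this is NOT a valid prefix code. C (00) is a prefix of E (001).


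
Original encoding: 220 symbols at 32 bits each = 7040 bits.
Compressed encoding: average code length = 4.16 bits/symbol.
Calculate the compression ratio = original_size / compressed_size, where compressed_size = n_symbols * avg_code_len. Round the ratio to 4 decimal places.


original_size = n_symbols * orig_bits = 220 * 32 = 7040 bits
compressed_size = n_symbols * avg_code_len = 220 * 4.16 = 915.2 bits
ratio = original_size / compressed_size = 7040 / 915.2 = 7.6923

Compression ratio = 7.6923


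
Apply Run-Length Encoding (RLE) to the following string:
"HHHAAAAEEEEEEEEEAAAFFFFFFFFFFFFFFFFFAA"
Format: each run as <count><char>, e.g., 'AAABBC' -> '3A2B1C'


Scanning runs left to right:
  i=0: run of 'H' x 3 -> '3H'
  i=3: run of 'A' x 4 -> '4A'
  i=7: run of 'E' x 9 -> '9E'
  i=16: run of 'A' x 3 -> '3A'
  i=19: run of 'F' x 17 -> '17F'
  i=36: run of 'A' x 2 -> '2A'

RLE = 3H4A9E3A17F2A


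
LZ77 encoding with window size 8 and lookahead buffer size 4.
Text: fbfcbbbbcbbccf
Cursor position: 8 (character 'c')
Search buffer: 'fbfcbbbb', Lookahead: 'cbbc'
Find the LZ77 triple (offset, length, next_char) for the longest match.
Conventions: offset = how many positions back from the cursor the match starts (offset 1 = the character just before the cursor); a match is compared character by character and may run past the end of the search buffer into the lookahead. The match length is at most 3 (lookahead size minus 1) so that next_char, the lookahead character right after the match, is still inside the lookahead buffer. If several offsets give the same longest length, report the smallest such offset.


Try each offset into the search buffer:
  offset=1 (pos 7, char 'b'): match length 0
  offset=2 (pos 6, char 'b'): match length 0
  offset=3 (pos 5, char 'b'): match length 0
  offset=4 (pos 4, char 'b'): match length 0
  offset=5 (pos 3, char 'c'): match length 3
  offset=6 (pos 2, char 'f'): match length 0
  offset=7 (pos 1, char 'b'): match length 0
  offset=8 (pos 0, char 'f'): match length 0
Longest match has length 3 at offset 5.
next_char = character at position 8 + 3 = 11 -> 'c'

Best match: offset=5, length=3 (matching 'cbb' starting at position 3)
LZ77 triple: (5, 3, 'c')


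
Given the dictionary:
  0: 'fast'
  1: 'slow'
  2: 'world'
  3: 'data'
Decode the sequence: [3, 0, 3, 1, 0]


Look up each index in the dictionary:
  3 -> 'data'
  0 -> 'fast'
  3 -> 'data'
  1 -> 'slow'
  0 -> 'fast'

Decoded: "data fast data slow fast"


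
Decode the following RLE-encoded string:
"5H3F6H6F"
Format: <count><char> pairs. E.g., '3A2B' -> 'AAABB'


Expanding each <count><char> pair:
  5H -> 'HHHHH'
  3F -> 'FFF'
  6H -> 'HHHHHH'
  6F -> 'FFFFFF'

Decoded = HHHHHFFFHHHHHHFFFFFF


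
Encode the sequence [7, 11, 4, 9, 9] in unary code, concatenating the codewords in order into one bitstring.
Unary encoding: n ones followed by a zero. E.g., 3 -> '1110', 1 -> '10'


Encode each number as n ones followed by a terminating 0:
  7 -> 11111110 (8 bits)
  11 -> 111111111110 (12 bits)
  4 -> 11110 (5 bits)
  9 -> 1111111110 (10 bits)
  9 -> 1111111110 (10 bits)
Total length = 8 + 12 + 5 + 10 + 10 = 45 bits.

Unary([7, 11, 4, 9, 9]) = 111111101111111111101111011111111101111111110 (45 bits)


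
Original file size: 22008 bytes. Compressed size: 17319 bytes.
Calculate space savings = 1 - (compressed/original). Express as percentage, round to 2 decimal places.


ratio = compressed/original = 17319/22008 = 0.786941
savings = 1 - ratio = 1 - 0.786941 = 0.213059
as a percentage: 0.213059 * 100 = 21.31%

Space savings = 1 - 17319/22008 = 21.31%


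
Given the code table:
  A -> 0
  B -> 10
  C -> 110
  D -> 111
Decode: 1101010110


Decoding:
110 -> C
10 -> B
10 -> B
110 -> C


Result: CBBC


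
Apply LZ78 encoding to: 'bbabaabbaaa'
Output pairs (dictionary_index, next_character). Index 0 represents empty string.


LZ78 encoding steps:
Dictionary: {0: ''}
Step 1: w='' (idx 0), next='b' -> output (0, 'b'), add 'b' as idx 1
Step 2: w='b' (idx 1), next='a' -> output (1, 'a'), add 'ba' as idx 2
Step 3: w='ba' (idx 2), next='a' -> output (2, 'a'), add 'baa' as idx 3
Step 4: w='b' (idx 1), next='b' -> output (1, 'b'), add 'bb' as idx 4
Step 5: w='' (idx 0), next='a' -> output (0, 'a'), add 'a' as idx 5
Step 6: w='a' (idx 5), next='a' -> output (5, 'a'), add 'aa' as idx 6


Encoded: [(0, 'b'), (1, 'a'), (2, 'a'), (1, 'b'), (0, 'a'), (5, 'a')]


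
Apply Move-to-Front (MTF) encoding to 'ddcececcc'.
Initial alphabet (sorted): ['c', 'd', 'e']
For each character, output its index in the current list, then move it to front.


MTF encoding:
'd': index 1 in ['c', 'd', 'e'] -> ['d', 'c', 'e']
'd': index 0 in ['d', 'c', 'e'] -> ['d', 'c', 'e']
'c': index 1 in ['d', 'c', 'e'] -> ['c', 'd', 'e']
'e': index 2 in ['c', 'd', 'e'] -> ['e', 'c', 'd']
'c': index 1 in ['e', 'c', 'd'] -> ['c', 'e', 'd']
'e': index 1 in ['c', 'e', 'd'] -> ['e', 'c', 'd']
'c': index 1 in ['e', 'c', 'd'] -> ['c', 'e', 'd']
'c': index 0 in ['c', 'e', 'd'] -> ['c', 'e', 'd']
'c': index 0 in ['c', 'e', 'd'] -> ['c', 'e', 'd']


Output: [1, 0, 1, 2, 1, 1, 1, 0, 0]


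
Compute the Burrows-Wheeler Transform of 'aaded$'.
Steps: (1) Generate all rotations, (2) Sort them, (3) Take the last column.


Rotations (sorted):
  0: $aaded -> last char: d
  1: aaded$ -> last char: $
  2: aded$a -> last char: a
  3: d$aade -> last char: e
  4: ded$aa -> last char: a
  5: ed$aad -> last char: d


BWT = d$aead


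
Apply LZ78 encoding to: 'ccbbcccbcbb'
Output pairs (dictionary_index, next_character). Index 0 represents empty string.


LZ78 encoding steps:
Dictionary: {0: ''}
Step 1: w='' (idx 0), next='c' -> output (0, 'c'), add 'c' as idx 1
Step 2: w='c' (idx 1), next='b' -> output (1, 'b'), add 'cb' as idx 2
Step 3: w='' (idx 0), next='b' -> output (0, 'b'), add 'b' as idx 3
Step 4: w='c' (idx 1), next='c' -> output (1, 'c'), add 'cc' as idx 4
Step 5: w='cb' (idx 2), next='c' -> output (2, 'c'), add 'cbc' as idx 5
Step 6: w='b' (idx 3), next='b' -> output (3, 'b'), add 'bb' as idx 6


Encoded: [(0, 'c'), (1, 'b'), (0, 'b'), (1, 'c'), (2, 'c'), (3, 'b')]


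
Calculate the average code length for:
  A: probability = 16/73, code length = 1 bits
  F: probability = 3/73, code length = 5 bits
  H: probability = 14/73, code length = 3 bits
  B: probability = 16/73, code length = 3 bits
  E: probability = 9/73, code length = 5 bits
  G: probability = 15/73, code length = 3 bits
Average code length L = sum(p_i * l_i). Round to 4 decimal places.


Weighted contributions p_i * l_i:
  A: (16/73) * 1 = 16/73
  F: (3/73) * 5 = 15/73
  H: (14/73) * 3 = 42/73
  B: (16/73) * 3 = 48/73
  E: (9/73) * 5 = 45/73
  G: (15/73) * 3 = 45/73
Sum = (16 + 15 + 42 + 48 + 45 + 45)/73 = 211/73

L = 211/73 = 2.8904 bits/symbol


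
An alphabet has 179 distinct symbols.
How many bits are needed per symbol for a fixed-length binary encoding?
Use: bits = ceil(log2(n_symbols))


log2(179) = 7.4838
Bracket: 2^7 = 128 < 179 <= 2^8 = 256
So ceil(log2(179)) = 8

bits = ceil(log2(179)) = ceil(7.4838) = 8 bits


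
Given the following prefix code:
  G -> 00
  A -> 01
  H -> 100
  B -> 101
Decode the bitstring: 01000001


Decoding step by step:
Bits 01 -> A
Bits 00 -> G
Bits 00 -> G
Bits 01 -> A


Decoded message: AGGA


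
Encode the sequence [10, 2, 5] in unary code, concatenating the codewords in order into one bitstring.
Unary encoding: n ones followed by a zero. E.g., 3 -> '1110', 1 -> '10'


Encode each number as n ones followed by a terminating 0:
  10 -> 11111111110 (11 bits)
  2 -> 110 (3 bits)
  5 -> 111110 (6 bits)
Total length = 11 + 3 + 6 = 20 bits.

Unary([10, 2, 5]) = 11111111110110111110 (20 bits)


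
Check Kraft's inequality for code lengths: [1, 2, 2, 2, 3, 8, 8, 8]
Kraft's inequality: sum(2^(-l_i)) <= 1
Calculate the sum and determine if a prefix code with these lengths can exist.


Sum = 2^(-1) + 2^(-2) + 2^(-2) + 2^(-2) + 2^(-3) + 2^(-8) + 2^(-8) + 2^(-8)
    = 0.5 + 0.25 + 0.25 + 0.25 + 0.125 + 0.00390625 + 0.00390625 + 0.00390625
    = 355/256 = 1.38671875
Since 1.38671875 > 1, Kraft's inequality is NOT satisfied.
A prefix code with these lengths CANNOT exist.

Kraft sum = 1.38671875. Not satisfied.
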